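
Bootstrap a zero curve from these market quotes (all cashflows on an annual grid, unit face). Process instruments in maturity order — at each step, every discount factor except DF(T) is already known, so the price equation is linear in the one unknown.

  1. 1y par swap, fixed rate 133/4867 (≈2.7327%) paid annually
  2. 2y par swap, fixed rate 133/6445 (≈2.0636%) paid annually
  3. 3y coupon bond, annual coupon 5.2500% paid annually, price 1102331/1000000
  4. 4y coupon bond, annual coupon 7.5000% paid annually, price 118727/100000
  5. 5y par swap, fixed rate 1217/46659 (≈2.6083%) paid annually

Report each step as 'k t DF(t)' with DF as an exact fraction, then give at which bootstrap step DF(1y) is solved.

1 1 4867/5000
2 2 9601/10000
3 3 9509/10000
4 4 1129/1250
5 5 8783/10000
DF(1y) is solved at step 1

step 1 [1y] swap r/1=133/4867: DF=(1 − 133/4867·(0))/(1+133/4867) = 4867/5000 ≈ 0.973400
step 2 [2y] swap r/1=133/6445: DF=(1 − 133/6445·(0.973400))/(1+133/6445) = 9601/10000 ≈ 0.960100
step 3 [3y] bond c/1=21/400: DF=(1102331/1000000 − 21/400·(0.973400+0.960100))/(1+21/400) = 9509/10000 ≈ 0.950900
step 4 [4y] bond c/1=3/40: DF=(118727/100000 − 3/40·(0.973400+0.960100+0.950900))/(1+3/40) = 1129/1250 ≈ 0.903200
step 5 [5y] swap r/1=1217/46659: DF=(1 − 1217/46659·(0.973400+0.960100+0.950900+0.903200))/(1+1217/46659) = 8783/10000 ≈ 0.878300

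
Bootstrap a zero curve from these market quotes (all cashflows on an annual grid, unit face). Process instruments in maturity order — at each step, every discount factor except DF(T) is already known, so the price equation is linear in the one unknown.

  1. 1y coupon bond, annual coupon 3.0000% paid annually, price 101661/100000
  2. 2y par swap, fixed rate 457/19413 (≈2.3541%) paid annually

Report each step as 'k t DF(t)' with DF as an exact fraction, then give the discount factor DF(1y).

step 1 [1y] bond c/1=3/100: DF=(101661/100000 − 3/100·(0))/(1+3/100) = 987/1000 ≈ 0.987000
step 2 [2y] swap r/1=457/19413: DF=(1 − 457/19413·(0.987000))/(1+457/19413) = 9543/10000 ≈ 0.954300

1 1 987/1000
2 2 9543/10000
DF(1y) = 987/1000 ≈ 0.987000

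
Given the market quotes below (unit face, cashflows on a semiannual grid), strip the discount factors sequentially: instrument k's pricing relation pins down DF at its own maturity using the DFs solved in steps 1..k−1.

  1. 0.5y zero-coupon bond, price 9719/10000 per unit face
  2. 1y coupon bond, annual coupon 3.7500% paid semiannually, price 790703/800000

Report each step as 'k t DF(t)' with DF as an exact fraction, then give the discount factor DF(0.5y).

1 1/2 9719/10000
2 1 9523/10000
DF(0.5y) = 9719/10000 ≈ 0.971900

step 1 [0.5y] zero: DF = P = 9719/10000 ≈ 0.971900
step 2 [1y] bond c/2=3/160: DF=(790703/800000 − 3/160·(0.971900))/(1+3/160) = 9523/10000 ≈ 0.952300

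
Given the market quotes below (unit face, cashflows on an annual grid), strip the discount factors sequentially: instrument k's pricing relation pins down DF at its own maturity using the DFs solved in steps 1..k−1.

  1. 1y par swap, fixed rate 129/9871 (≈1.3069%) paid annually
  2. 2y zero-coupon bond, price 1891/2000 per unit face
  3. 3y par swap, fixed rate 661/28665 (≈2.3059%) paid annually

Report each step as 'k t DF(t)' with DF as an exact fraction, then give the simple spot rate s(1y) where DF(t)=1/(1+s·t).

step 1 [1y] swap r/1=129/9871: DF=(1 − 129/9871·(0))/(1+129/9871) = 9871/10000 ≈ 0.987100
step 2 [2y] zero: DF = P = 1891/2000 ≈ 0.945500
step 3 [3y] swap r/1=661/28665: DF=(1 − 661/28665·(0.987100+0.945500))/(1+661/28665) = 9339/10000 ≈ 0.933900

1 1 9871/10000
2 2 1891/2000
3 3 9339/10000
s(1y) = (1/(9871/10000) − 1)/(1) = 129/9871 ≈ 1.3069%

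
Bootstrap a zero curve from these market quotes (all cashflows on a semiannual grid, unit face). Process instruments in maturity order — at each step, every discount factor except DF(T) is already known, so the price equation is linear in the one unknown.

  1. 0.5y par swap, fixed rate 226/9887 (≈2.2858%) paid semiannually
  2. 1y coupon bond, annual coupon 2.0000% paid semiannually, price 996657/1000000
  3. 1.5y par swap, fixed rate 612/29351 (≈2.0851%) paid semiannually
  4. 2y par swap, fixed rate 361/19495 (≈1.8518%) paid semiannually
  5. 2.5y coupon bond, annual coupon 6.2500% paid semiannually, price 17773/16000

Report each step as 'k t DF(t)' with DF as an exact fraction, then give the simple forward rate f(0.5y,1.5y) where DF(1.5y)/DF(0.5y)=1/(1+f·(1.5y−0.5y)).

step 1 [0.5y] swap r/2=113/9887: DF=(1 − 113/9887·(0))/(1+113/9887) = 9887/10000 ≈ 0.988700
step 2 [1y] bond c/2=1/100: DF=(996657/1000000 − 1/100·(0.988700))/(1+1/100) = 977/1000 ≈ 0.977000
step 3 [1.5y] swap r/2=306/29351: DF=(1 − 306/29351·(0.988700+0.977000))/(1+306/29351) = 4847/5000 ≈ 0.969400
step 4 [2y] swap r/2=361/38990: DF=(1 − 361/38990·(0.988700+0.977000+0.969400))/(1+361/38990) = 9639/10000 ≈ 0.963900
step 5 [2.5y] bond c/2=1/32: DF=(17773/16000 − 1/32·(0.988700+0.977000+0.969400+0.963900))/(1+1/32) = 959/1000 ≈ 0.959000

1 1/2 9887/10000
2 1 977/1000
3 3/2 4847/5000
4 2 9639/10000
5 5/2 959/1000
f(0.5y,1.5y) = ((9887/10000)/(4847/5000) − 1)/(1) = 193/9694 ≈ 1.9909%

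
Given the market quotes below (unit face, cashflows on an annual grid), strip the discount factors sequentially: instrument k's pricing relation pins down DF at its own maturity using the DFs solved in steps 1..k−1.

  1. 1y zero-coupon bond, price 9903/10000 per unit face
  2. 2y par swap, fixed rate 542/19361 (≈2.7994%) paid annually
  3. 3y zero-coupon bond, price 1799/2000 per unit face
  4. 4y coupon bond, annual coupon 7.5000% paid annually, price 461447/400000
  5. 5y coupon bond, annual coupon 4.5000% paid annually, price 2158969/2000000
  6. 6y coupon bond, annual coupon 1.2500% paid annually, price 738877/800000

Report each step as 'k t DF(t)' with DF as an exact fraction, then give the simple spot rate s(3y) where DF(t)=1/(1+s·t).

step 1 [1y] zero: DF = P = 9903/10000 ≈ 0.990300
step 2 [2y] swap r/1=542/19361: DF=(1 − 542/19361·(0.990300))/(1+542/19361) = 4729/5000 ≈ 0.945800
step 3 [3y] zero: DF = P = 1799/2000 ≈ 0.899500
step 4 [4y] bond c/1=3/40: DF=(461447/400000 − 3/40·(0.990300+0.945800+0.899500))/(1+3/40) = 8753/10000 ≈ 0.875300
step 5 [5y] bond c/1=9/200: DF=(2158969/2000000 − 9/200·(0.990300+0.945800+0.899500+0.875300))/(1+9/200) = 2183/2500 ≈ 0.873200
step 6 [6y] bond c/1=1/80: DF=(738877/800000 − 1/80·(0.990300+0.945800+0.899500+0.875300+0.873200))/(1+1/80) = 2139/2500 ≈ 0.855600

1 1 9903/10000
2 2 4729/5000
3 3 1799/2000
4 4 8753/10000
5 5 2183/2500
6 6 2139/2500
s(3y) = (1/(1799/2000) − 1)/(3) = 67/1799 ≈ 3.7243%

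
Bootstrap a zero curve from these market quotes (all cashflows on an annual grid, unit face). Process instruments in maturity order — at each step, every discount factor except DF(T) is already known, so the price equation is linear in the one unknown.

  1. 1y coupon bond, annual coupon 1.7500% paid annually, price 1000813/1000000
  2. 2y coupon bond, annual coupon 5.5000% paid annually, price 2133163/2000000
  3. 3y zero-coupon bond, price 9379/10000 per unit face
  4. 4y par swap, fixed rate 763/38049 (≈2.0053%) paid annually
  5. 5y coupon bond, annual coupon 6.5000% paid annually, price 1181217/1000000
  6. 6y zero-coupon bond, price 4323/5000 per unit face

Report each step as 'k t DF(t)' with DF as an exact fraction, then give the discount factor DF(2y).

1 1 2459/2500
2 2 9597/10000
3 3 9379/10000
4 4 9237/10000
5 5 8769/10000
6 6 4323/5000
DF(2y) = 9597/10000 ≈ 0.959700

step 1 [1y] bond c/1=7/400: DF=(1000813/1000000 − 7/400·(0))/(1+7/400) = 2459/2500 ≈ 0.983600
step 2 [2y] bond c/1=11/200: DF=(2133163/2000000 − 11/200·(0.983600))/(1+11/200) = 9597/10000 ≈ 0.959700
step 3 [3y] zero: DF = P = 9379/10000 ≈ 0.937900
step 4 [4y] swap r/1=763/38049: DF=(1 − 763/38049·(0.983600+0.959700+0.937900))/(1+763/38049) = 9237/10000 ≈ 0.923700
step 5 [5y] bond c/1=13/200: DF=(1181217/1000000 − 13/200·(0.983600+0.959700+0.937900+0.923700))/(1+13/200) = 8769/10000 ≈ 0.876900
step 6 [6y] zero: DF = P = 4323/5000 ≈ 0.864600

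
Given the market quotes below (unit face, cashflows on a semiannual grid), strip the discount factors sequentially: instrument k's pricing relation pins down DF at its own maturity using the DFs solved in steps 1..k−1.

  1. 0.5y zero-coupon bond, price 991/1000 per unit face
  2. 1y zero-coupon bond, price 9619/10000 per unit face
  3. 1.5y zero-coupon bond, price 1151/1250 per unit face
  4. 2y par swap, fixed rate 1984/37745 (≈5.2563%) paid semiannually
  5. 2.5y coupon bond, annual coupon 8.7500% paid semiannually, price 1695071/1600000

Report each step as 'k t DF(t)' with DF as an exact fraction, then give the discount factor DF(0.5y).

1 1/2 991/1000
2 1 9619/10000
3 3/2 1151/1250
4 2 563/625
5 5/2 1071/1250
DF(0.5y) = 991/1000 ≈ 0.991000

step 1 [0.5y] zero: DF = P = 991/1000 ≈ 0.991000
step 2 [1y] zero: DF = P = 9619/10000 ≈ 0.961900
step 3 [1.5y] zero: DF = P = 1151/1250 ≈ 0.920800
step 4 [2y] swap r/2=992/37745: DF=(1 − 992/37745·(0.991000+0.961900+0.920800))/(1+992/37745) = 563/625 ≈ 0.900800
step 5 [2.5y] bond c/2=7/160: DF=(1695071/1600000 − 7/160·(0.991000+0.961900+0.920800+0.900800))/(1+7/160) = 1071/1250 ≈ 0.856800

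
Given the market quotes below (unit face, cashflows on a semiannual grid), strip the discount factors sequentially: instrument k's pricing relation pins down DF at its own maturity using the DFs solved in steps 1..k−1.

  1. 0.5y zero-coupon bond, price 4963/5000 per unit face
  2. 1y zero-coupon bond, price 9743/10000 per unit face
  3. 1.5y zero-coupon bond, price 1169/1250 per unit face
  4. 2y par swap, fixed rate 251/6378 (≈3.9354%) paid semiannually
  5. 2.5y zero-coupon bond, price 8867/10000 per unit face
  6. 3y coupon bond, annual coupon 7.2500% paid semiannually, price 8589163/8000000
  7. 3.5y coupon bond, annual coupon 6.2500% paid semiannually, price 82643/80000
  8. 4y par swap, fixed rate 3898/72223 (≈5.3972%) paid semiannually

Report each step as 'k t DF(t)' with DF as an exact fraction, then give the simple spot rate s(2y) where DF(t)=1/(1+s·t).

step 1 [0.5y] zero: DF = P = 4963/5000 ≈ 0.992600
step 2 [1y] zero: DF = P = 9743/10000 ≈ 0.974300
step 3 [1.5y] zero: DF = P = 1169/1250 ≈ 0.935200
step 4 [2y] swap r/2=251/12756: DF=(1 − 251/12756·(0.992600+0.974300+0.935200))/(1+251/12756) = 9247/10000 ≈ 0.924700
step 5 [2.5y] zero: DF = P = 8867/10000 ≈ 0.886700
step 6 [3y] bond c/2=29/800: DF=(8589163/8000000 − 29/800·(0.992600+0.974300+0.935200+0.924700+0.886700))/(1+29/800) = 1089/1250 ≈ 0.871200
step 7 [3.5y] bond c/2=1/32: DF=(82643/80000 − 1/32·(0.992600+0.974300+0.935200+0.924700+0.886700+0.871200))/(1+1/32) = 333/400 ≈ 0.832500
step 8 [4y] swap r/2=1949/72223: DF=(1 − 1949/72223·(0.992600+0.974300+0.935200+0.924700+0.886700+0.871200+0.832500))/(1+1949/72223) = 8051/10000 ≈ 0.805100

1 1/2 4963/5000
2 1 9743/10000
3 3/2 1169/1250
4 2 9247/10000
5 5/2 8867/10000
6 3 1089/1250
7 7/2 333/400
8 4 8051/10000
s(2y) = (1/(9247/10000) − 1)/(2) = 753/18494 ≈ 4.0716%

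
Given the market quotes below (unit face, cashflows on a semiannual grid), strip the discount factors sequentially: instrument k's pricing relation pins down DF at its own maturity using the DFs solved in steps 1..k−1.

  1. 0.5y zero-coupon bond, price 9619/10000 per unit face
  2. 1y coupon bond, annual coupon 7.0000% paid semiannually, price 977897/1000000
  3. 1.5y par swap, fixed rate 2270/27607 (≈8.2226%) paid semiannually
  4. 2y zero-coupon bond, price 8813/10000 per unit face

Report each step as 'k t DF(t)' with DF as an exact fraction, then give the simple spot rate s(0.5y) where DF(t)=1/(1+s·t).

1 1/2 9619/10000
2 1 9123/10000
3 3/2 1773/2000
4 2 8813/10000
s(0.5y) = (1/(9619/10000) − 1)/(1/2) = 762/9619 ≈ 7.9218%

step 1 [0.5y] zero: DF = P = 9619/10000 ≈ 0.961900
step 2 [1y] bond c/2=7/200: DF=(977897/1000000 − 7/200·(0.961900))/(1+7/200) = 9123/10000 ≈ 0.912300
step 3 [1.5y] swap r/2=1135/27607: DF=(1 − 1135/27607·(0.961900+0.912300))/(1+1135/27607) = 1773/2000 ≈ 0.886500
step 4 [2y] zero: DF = P = 8813/10000 ≈ 0.881300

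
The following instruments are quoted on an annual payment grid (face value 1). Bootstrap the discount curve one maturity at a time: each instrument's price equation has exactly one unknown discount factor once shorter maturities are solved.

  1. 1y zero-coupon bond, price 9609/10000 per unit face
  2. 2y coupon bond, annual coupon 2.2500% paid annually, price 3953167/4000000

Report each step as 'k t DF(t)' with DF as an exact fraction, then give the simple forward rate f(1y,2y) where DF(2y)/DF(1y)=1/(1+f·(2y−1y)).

1 1 9609/10000
2 2 4727/5000
f(1y,2y) = ((9609/10000)/(4727/5000) − 1)/(1) = 155/9454 ≈ 1.6395%

step 1 [1y] zero: DF = P = 9609/10000 ≈ 0.960900
step 2 [2y] bond c/1=9/400: DF=(3953167/4000000 − 9/400·(0.960900))/(1+9/400) = 4727/5000 ≈ 0.945400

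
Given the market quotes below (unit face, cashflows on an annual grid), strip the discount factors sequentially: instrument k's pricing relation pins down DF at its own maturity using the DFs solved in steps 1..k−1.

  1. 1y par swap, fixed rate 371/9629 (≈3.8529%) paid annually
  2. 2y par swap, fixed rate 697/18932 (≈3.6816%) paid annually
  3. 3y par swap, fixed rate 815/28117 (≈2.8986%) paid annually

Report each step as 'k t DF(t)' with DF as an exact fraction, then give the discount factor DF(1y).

1 1 9629/10000
2 2 9303/10000
3 3 1837/2000
DF(1y) = 9629/10000 ≈ 0.962900

step 1 [1y] swap r/1=371/9629: DF=(1 − 371/9629·(0))/(1+371/9629) = 9629/10000 ≈ 0.962900
step 2 [2y] swap r/1=697/18932: DF=(1 − 697/18932·(0.962900))/(1+697/18932) = 9303/10000 ≈ 0.930300
step 3 [3y] swap r/1=815/28117: DF=(1 − 815/28117·(0.962900+0.930300))/(1+815/28117) = 1837/2000 ≈ 0.918500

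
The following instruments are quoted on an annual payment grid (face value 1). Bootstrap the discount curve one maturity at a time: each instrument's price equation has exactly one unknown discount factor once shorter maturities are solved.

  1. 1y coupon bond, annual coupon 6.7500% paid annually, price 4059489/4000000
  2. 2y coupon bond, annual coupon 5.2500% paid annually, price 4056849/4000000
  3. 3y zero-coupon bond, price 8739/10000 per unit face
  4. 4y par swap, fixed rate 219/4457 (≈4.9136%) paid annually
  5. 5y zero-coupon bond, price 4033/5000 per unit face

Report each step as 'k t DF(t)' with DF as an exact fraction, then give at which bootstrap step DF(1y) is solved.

1 1 9507/10000
2 2 4581/5000
3 3 8739/10000
4 4 1031/1250
5 5 4033/5000
DF(1y) is solved at step 1

step 1 [1y] bond c/1=27/400: DF=(4059489/4000000 − 27/400·(0))/(1+27/400) = 9507/10000 ≈ 0.950700
step 2 [2y] bond c/1=21/400: DF=(4056849/4000000 − 21/400·(0.950700))/(1+21/400) = 4581/5000 ≈ 0.916200
step 3 [3y] zero: DF = P = 8739/10000 ≈ 0.873900
step 4 [4y] swap r/1=219/4457: DF=(1 − 219/4457·(0.950700+0.916200+0.873900))/(1+219/4457) = 1031/1250 ≈ 0.824800
step 5 [5y] zero: DF = P = 4033/5000 ≈ 0.806600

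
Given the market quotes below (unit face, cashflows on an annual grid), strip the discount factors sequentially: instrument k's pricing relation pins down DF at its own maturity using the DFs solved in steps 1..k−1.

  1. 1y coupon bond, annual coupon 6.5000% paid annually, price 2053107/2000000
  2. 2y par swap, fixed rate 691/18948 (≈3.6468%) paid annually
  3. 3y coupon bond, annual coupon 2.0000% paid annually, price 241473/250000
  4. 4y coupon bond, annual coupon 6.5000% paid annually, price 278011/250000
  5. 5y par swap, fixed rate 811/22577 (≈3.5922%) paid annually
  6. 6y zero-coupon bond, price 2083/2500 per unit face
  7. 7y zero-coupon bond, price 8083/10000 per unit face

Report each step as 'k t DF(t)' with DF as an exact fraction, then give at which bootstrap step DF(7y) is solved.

step 1 [1y] bond c/1=13/200: DF=(2053107/2000000 − 13/200·(0))/(1+13/200) = 9639/10000 ≈ 0.963900
step 2 [2y] swap r/1=691/18948: DF=(1 − 691/18948·(0.963900))/(1+691/18948) = 9309/10000 ≈ 0.930900
step 3 [3y] bond c/1=1/50: DF=(241473/250000 − 1/50·(0.963900+0.930900))/(1+1/50) = 4549/5000 ≈ 0.909800
step 4 [4y] bond c/1=13/200: DF=(278011/250000 − 13/200·(0.963900+0.930900+0.909800))/(1+13/200) = 873/1000 ≈ 0.873000
step 5 [5y] swap r/1=811/22577: DF=(1 − 811/22577·(0.963900+0.930900+0.909800+0.873000))/(1+811/22577) = 4189/5000 ≈ 0.837800
step 6 [6y] zero: DF = P = 2083/2500 ≈ 0.833200
step 7 [7y] zero: DF = P = 8083/10000 ≈ 0.808300

1 1 9639/10000
2 2 9309/10000
3 3 4549/5000
4 4 873/1000
5 5 4189/5000
6 6 2083/2500
7 7 8083/10000
DF(7y) is solved at step 7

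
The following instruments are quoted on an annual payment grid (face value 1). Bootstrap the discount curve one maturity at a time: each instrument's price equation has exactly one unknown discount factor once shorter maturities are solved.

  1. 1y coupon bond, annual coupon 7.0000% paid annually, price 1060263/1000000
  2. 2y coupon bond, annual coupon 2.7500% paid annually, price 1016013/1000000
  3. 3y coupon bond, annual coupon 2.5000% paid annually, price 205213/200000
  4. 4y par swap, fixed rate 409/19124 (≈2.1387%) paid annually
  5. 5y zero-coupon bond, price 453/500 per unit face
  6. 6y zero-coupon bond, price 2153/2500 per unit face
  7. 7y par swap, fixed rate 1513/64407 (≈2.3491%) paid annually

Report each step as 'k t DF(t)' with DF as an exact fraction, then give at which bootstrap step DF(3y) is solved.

step 1 [1y] bond c/1=7/100: DF=(1060263/1000000 − 7/100·(0))/(1+7/100) = 9909/10000 ≈ 0.990900
step 2 [2y] bond c/1=11/400: DF=(1016013/1000000 − 11/400·(0.990900))/(1+11/400) = 9623/10000 ≈ 0.962300
step 3 [3y] bond c/1=1/40: DF=(205213/200000 − 1/40·(0.990900+0.962300))/(1+1/40) = 4767/5000 ≈ 0.953400
step 4 [4y] swap r/1=409/19124: DF=(1 − 409/19124·(0.990900+0.962300+0.953400))/(1+409/19124) = 4591/5000 ≈ 0.918200
step 5 [5y] zero: DF = P = 453/500 ≈ 0.906000
step 6 [6y] zero: DF = P = 2153/2500 ≈ 0.861200
step 7 [7y] swap r/1=1513/64407: DF=(1 − 1513/64407·(0.990900+0.962300+0.953400+0.918200+0.906000+0.861200))/(1+1513/64407) = 8487/10000 ≈ 0.848700

1 1 9909/10000
2 2 9623/10000
3 3 4767/5000
4 4 4591/5000
5 5 453/500
6 6 2153/2500
7 7 8487/10000
DF(3y) is solved at step 3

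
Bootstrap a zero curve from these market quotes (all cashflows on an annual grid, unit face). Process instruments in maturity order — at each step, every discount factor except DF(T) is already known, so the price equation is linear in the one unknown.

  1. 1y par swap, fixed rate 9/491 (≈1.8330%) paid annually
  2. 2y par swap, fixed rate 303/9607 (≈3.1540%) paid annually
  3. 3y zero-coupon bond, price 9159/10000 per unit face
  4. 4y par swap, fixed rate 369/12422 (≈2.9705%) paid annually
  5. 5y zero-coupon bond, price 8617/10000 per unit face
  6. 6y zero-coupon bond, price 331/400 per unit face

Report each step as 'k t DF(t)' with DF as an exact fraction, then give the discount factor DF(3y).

1 1 491/500
2 2 4697/5000
3 3 9159/10000
4 4 8893/10000
5 5 8617/10000
6 6 331/400
DF(3y) = 9159/10000 ≈ 0.915900

step 1 [1y] swap r/1=9/491: DF=(1 − 9/491·(0))/(1+9/491) = 491/500 ≈ 0.982000
step 2 [2y] swap r/1=303/9607: DF=(1 − 303/9607·(0.982000))/(1+303/9607) = 4697/5000 ≈ 0.939400
step 3 [3y] zero: DF = P = 9159/10000 ≈ 0.915900
step 4 [4y] swap r/1=369/12422: DF=(1 − 369/12422·(0.982000+0.939400+0.915900))/(1+369/12422) = 8893/10000 ≈ 0.889300
step 5 [5y] zero: DF = P = 8617/10000 ≈ 0.861700
step 6 [6y] zero: DF = P = 331/400 ≈ 0.827500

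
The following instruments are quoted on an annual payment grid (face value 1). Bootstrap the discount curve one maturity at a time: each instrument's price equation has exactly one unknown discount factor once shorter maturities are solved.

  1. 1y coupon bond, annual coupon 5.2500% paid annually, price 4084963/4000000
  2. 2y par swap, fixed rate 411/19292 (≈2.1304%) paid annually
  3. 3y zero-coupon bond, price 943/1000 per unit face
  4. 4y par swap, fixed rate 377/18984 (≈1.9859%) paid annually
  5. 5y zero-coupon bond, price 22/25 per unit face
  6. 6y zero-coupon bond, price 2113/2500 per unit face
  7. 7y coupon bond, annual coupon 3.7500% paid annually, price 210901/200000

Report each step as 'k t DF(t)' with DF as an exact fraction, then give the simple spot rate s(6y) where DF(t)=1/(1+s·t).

1 1 9703/10000
2 2 9589/10000
3 3 943/1000
4 4 4623/5000
5 5 22/25
6 6 2113/2500
7 7 1021/1250
s(6y) = (1/(2113/2500) − 1)/(6) = 129/4226 ≈ 3.0525%

step 1 [1y] bond c/1=21/400: DF=(4084963/4000000 − 21/400·(0))/(1+21/400) = 9703/10000 ≈ 0.970300
step 2 [2y] swap r/1=411/19292: DF=(1 − 411/19292·(0.970300))/(1+411/19292) = 9589/10000 ≈ 0.958900
step 3 [3y] zero: DF = P = 943/1000 ≈ 0.943000
step 4 [4y] swap r/1=377/18984: DF=(1 − 377/18984·(0.970300+0.958900+0.943000))/(1+377/18984) = 4623/5000 ≈ 0.924600
step 5 [5y] zero: DF = P = 22/25 ≈ 0.880000
step 6 [6y] zero: DF = P = 2113/2500 ≈ 0.845200
step 7 [7y] bond c/1=3/80: DF=(210901/200000 − 3/80·(0.970300+0.958900+0.943000+0.924600+0.880000+0.845200))/(1+3/80) = 1021/1250 ≈ 0.816800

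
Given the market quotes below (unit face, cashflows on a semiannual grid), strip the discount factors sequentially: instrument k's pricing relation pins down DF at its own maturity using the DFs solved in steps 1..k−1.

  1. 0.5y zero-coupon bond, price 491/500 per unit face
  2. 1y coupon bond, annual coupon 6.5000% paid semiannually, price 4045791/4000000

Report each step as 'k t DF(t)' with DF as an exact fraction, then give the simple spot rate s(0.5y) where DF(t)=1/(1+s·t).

1 1/2 491/500
2 1 9487/10000
s(0.5y) = (1/(491/500) − 1)/(1/2) = 18/491 ≈ 3.6660%

step 1 [0.5y] zero: DF = P = 491/500 ≈ 0.982000
step 2 [1y] bond c/2=13/400: DF=(4045791/4000000 − 13/400·(0.982000))/(1+13/400) = 9487/10000 ≈ 0.948700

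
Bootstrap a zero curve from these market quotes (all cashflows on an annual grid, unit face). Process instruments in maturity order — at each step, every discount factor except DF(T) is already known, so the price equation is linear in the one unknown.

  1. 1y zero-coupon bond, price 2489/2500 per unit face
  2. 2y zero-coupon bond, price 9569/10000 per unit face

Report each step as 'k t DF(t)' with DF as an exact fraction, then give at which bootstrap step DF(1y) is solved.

1 1 2489/2500
2 2 9569/10000
DF(1y) is solved at step 1

step 1 [1y] zero: DF = P = 2489/2500 ≈ 0.995600
step 2 [2y] zero: DF = P = 9569/10000 ≈ 0.956900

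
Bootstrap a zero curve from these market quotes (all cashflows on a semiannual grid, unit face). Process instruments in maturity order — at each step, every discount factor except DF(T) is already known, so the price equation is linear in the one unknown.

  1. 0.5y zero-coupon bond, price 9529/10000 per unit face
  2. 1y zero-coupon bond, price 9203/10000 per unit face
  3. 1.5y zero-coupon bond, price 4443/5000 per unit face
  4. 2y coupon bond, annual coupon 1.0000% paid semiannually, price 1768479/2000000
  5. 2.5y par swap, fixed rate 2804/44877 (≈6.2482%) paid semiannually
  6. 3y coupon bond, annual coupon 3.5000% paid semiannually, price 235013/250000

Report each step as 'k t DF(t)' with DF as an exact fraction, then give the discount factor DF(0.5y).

step 1 [0.5y] zero: DF = P = 9529/10000 ≈ 0.952900
step 2 [1y] zero: DF = P = 9203/10000 ≈ 0.920300
step 3 [1.5y] zero: DF = P = 4443/5000 ≈ 0.888600
step 4 [2y] bond c/2=1/200: DF=(1768479/2000000 − 1/200·(0.952900+0.920300+0.888600))/(1+1/200) = 8661/10000 ≈ 0.866100
step 5 [2.5y] swap r/2=1402/44877: DF=(1 − 1402/44877·(0.952900+0.920300+0.888600+0.866100))/(1+1402/44877) = 4299/5000 ≈ 0.859800
step 6 [3y] bond c/2=7/400: DF=(235013/250000 − 7/400·(0.952900+0.920300+0.888600+0.866100+0.859800))/(1+7/400) = 8467/10000 ≈ 0.846700

1 1/2 9529/10000
2 1 9203/10000
3 3/2 4443/5000
4 2 8661/10000
5 5/2 4299/5000
6 3 8467/10000
DF(0.5y) = 9529/10000 ≈ 0.952900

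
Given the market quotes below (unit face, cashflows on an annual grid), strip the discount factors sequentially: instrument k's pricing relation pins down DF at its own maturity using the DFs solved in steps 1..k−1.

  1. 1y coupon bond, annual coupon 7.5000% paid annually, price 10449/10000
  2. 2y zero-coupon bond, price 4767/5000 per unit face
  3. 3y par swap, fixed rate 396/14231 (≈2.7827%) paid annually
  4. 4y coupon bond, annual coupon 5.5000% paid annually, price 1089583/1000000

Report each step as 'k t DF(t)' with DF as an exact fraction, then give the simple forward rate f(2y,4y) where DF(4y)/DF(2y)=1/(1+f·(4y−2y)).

step 1 [1y] bond c/1=3/40: DF=(10449/10000 − 3/40·(0))/(1+3/40) = 243/250 ≈ 0.972000
step 2 [2y] zero: DF = P = 4767/5000 ≈ 0.953400
step 3 [3y] swap r/1=396/14231: DF=(1 − 396/14231·(0.972000+0.953400))/(1+396/14231) = 1151/1250 ≈ 0.920800
step 4 [4y] bond c/1=11/200: DF=(1089583/1000000 − 11/200·(0.972000+0.953400+0.920800))/(1+11/200) = 2211/2500 ≈ 0.884400

1 1 243/250
2 2 4767/5000
3 3 1151/1250
4 4 2211/2500
f(2y,4y) = ((4767/5000)/(2211/2500) − 1)/(2) = 115/2948 ≈ 3.9009%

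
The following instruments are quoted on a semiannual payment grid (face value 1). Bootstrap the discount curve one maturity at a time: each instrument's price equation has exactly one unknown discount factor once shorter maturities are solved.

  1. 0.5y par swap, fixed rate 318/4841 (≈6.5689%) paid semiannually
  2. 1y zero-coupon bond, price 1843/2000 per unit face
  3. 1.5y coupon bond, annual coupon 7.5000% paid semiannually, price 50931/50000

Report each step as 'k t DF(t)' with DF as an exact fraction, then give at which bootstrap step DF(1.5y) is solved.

1 1/2 4841/5000
2 1 1843/2000
3 3/2 1827/2000
DF(1.5y) is solved at step 3

step 1 [0.5y] swap r/2=159/4841: DF=(1 − 159/4841·(0))/(1+159/4841) = 4841/5000 ≈ 0.968200
step 2 [1y] zero: DF = P = 1843/2000 ≈ 0.921500
step 3 [1.5y] bond c/2=3/80: DF=(50931/50000 − 3/80·(0.968200+0.921500))/(1+3/80) = 1827/2000 ≈ 0.913500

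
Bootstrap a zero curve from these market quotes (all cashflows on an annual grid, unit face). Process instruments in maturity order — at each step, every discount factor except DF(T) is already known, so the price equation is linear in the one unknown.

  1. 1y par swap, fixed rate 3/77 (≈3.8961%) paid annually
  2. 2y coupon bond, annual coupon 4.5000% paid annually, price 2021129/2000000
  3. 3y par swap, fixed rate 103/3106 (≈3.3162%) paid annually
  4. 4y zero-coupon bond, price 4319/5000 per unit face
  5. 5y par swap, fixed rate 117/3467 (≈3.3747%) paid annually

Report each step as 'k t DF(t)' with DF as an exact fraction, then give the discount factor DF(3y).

step 1 [1y] swap r/1=3/77: DF=(1 − 3/77·(0))/(1+3/77) = 77/80 ≈ 0.962500
step 2 [2y] bond c/1=9/200: DF=(2021129/2000000 − 9/200·(0.962500))/(1+9/200) = 1157/1250 ≈ 0.925600
step 3 [3y] swap r/1=103/3106: DF=(1 − 103/3106·(0.962500+0.925600))/(1+103/3106) = 9073/10000 ≈ 0.907300
step 4 [4y] zero: DF = P = 4319/5000 ≈ 0.863800
step 5 [5y] swap r/1=117/3467: DF=(1 − 117/3467·(0.962500+0.925600+0.907300+0.863800))/(1+117/3467) = 8479/10000 ≈ 0.847900

1 1 77/80
2 2 1157/1250
3 3 9073/10000
4 4 4319/5000
5 5 8479/10000
DF(3y) = 9073/10000 ≈ 0.907300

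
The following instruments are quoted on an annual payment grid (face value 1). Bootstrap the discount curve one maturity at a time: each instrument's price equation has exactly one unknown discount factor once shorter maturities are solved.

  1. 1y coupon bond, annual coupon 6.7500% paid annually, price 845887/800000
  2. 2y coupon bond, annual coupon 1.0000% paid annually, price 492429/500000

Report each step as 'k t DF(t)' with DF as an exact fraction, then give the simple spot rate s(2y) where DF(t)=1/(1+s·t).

1 1 1981/2000
2 2 9653/10000
s(2y) = (1/(9653/10000) − 1)/(2) = 347/19306 ≈ 1.7974%

step 1 [1y] bond c/1=27/400: DF=(845887/800000 − 27/400·(0))/(1+27/400) = 1981/2000 ≈ 0.990500
step 2 [2y] bond c/1=1/100: DF=(492429/500000 − 1/100·(0.990500))/(1+1/100) = 9653/10000 ≈ 0.965300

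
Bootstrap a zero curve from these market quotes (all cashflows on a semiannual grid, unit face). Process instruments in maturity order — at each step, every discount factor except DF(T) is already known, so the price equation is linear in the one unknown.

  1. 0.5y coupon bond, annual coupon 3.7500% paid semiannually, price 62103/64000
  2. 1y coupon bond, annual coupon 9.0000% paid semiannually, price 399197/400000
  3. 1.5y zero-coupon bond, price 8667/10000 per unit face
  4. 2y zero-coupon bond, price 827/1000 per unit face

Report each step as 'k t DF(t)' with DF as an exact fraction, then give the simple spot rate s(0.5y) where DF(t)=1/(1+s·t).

1 1/2 381/400
2 1 457/500
3 3/2 8667/10000
4 2 827/1000
s(0.5y) = (1/(381/400) − 1)/(1/2) = 38/381 ≈ 9.9738%

step 1 [0.5y] bond c/2=3/160: DF=(62103/64000 − 3/160·(0))/(1+3/160) = 381/400 ≈ 0.952500
step 2 [1y] bond c/2=9/200: DF=(399197/400000 − 9/200·(0.952500))/(1+9/200) = 457/500 ≈ 0.914000
step 3 [1.5y] zero: DF = P = 8667/10000 ≈ 0.866700
step 4 [2y] zero: DF = P = 827/1000 ≈ 0.827000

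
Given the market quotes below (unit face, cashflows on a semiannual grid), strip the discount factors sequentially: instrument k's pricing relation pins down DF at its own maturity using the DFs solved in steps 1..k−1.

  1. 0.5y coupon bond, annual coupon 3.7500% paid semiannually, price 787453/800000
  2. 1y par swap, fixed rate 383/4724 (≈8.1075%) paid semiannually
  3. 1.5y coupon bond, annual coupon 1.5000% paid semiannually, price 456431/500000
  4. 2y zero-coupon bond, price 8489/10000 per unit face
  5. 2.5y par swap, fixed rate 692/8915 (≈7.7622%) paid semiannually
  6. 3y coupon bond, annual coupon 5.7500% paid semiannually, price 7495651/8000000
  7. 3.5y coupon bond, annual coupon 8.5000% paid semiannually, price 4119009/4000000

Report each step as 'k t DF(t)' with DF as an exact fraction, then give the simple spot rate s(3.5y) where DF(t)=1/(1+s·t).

1 1/2 4831/5000
2 1 4617/5000
3 3/2 223/250
4 2 8489/10000
5 5/2 827/1000
6 3 3931/5000
7 7/2 387/500
s(3.5y) = (1/(387/500) − 1)/(7/2) = 226/2709 ≈ 8.3426%

step 1 [0.5y] bond c/2=3/160: DF=(787453/800000 − 3/160·(0))/(1+3/160) = 4831/5000 ≈ 0.966200
step 2 [1y] swap r/2=383/9448: DF=(1 − 383/9448·(0.966200))/(1+383/9448) = 4617/5000 ≈ 0.923400
step 3 [1.5y] bond c/2=3/400: DF=(456431/500000 − 3/400·(0.966200+0.923400))/(1+3/400) = 223/250 ≈ 0.892000
step 4 [2y] zero: DF = P = 8489/10000 ≈ 0.848900
step 5 [2.5y] swap r/2=346/8915: DF=(1 − 346/8915·(0.966200+0.923400+0.892000+0.848900))/(1+346/8915) = 827/1000 ≈ 0.827000
step 6 [3y] bond c/2=23/800: DF=(7495651/8000000 − 23/800·(0.966200+0.923400+0.892000+0.848900+0.827000))/(1+23/800) = 3931/5000 ≈ 0.786200
step 7 [3.5y] bond c/2=17/400: DF=(4119009/4000000 − 17/400·(0.966200+0.923400+0.892000+0.848900+0.827000+0.786200))/(1+17/400) = 387/500 ≈ 0.774000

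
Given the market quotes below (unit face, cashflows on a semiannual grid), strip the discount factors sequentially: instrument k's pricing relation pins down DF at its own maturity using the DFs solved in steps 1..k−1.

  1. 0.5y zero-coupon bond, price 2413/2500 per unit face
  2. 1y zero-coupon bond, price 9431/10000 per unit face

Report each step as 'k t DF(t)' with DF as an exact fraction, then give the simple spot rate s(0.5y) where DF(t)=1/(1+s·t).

step 1 [0.5y] zero: DF = P = 2413/2500 ≈ 0.965200
step 2 [1y] zero: DF = P = 9431/10000 ≈ 0.943100

1 1/2 2413/2500
2 1 9431/10000
s(0.5y) = (1/(2413/2500) − 1)/(1/2) = 174/2413 ≈ 7.2109%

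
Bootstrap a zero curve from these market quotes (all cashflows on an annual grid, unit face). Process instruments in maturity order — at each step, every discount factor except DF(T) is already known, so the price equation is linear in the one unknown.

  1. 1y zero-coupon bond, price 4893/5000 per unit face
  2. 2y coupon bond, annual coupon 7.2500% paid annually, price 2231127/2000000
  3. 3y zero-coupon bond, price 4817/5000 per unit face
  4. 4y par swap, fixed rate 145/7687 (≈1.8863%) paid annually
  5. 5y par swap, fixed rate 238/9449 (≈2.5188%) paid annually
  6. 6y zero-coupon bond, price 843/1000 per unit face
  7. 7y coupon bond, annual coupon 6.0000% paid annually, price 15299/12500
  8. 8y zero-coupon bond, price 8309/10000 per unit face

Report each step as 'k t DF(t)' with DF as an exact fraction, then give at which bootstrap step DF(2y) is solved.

step 1 [1y] zero: DF = P = 4893/5000 ≈ 0.978600
step 2 [2y] bond c/1=29/400: DF=(2231127/2000000 − 29/400·(0.978600))/(1+29/400) = 487/500 ≈ 0.974000
step 3 [3y] zero: DF = P = 4817/5000 ≈ 0.963400
step 4 [4y] swap r/1=145/7687: DF=(1 − 145/7687·(0.978600+0.974000+0.963400))/(1+145/7687) = 371/400 ≈ 0.927500
step 5 [5y] swap r/1=238/9449: DF=(1 − 238/9449·(0.978600+0.974000+0.963400+0.927500))/(1+238/9449) = 881/1000 ≈ 0.881000
step 6 [6y] zero: DF = P = 843/1000 ≈ 0.843000
step 7 [7y] bond c/1=3/50: DF=(15299/12500 − 3/50·(0.978600+0.974000+0.963400+0.927500+0.881000+0.843000))/(1+3/50) = 1679/2000 ≈ 0.839500
step 8 [8y] zero: DF = P = 8309/10000 ≈ 0.830900

1 1 4893/5000
2 2 487/500
3 3 4817/5000
4 4 371/400
5 5 881/1000
6 6 843/1000
7 7 1679/2000
8 8 8309/10000
DF(2y) is solved at step 2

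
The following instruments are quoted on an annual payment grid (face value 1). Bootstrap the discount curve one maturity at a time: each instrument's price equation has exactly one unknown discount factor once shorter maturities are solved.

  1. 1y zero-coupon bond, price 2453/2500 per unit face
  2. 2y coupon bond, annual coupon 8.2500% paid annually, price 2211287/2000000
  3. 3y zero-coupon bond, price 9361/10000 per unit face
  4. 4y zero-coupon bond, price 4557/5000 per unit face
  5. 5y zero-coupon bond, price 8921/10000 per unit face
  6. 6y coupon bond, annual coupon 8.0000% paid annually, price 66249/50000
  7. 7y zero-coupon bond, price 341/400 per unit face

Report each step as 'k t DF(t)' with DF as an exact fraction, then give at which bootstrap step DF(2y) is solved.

step 1 [1y] zero: DF = P = 2453/2500 ≈ 0.981200
step 2 [2y] bond c/1=33/400: DF=(2211287/2000000 − 33/400·(0.981200))/(1+33/400) = 4733/5000 ≈ 0.946600
step 3 [3y] zero: DF = P = 9361/10000 ≈ 0.936100
step 4 [4y] zero: DF = P = 4557/5000 ≈ 0.911400
step 5 [5y] zero: DF = P = 8921/10000 ≈ 0.892100
step 6 [6y] bond c/1=2/25: DF=(66249/50000 − 2/25·(0.981200+0.946600+0.936100+0.911400+0.892100))/(1+2/25) = 8811/10000 ≈ 0.881100
step 7 [7y] zero: DF = P = 341/400 ≈ 0.852500

1 1 2453/2500
2 2 4733/5000
3 3 9361/10000
4 4 4557/5000
5 5 8921/10000
6 6 8811/10000
7 7 341/400
DF(2y) is solved at step 2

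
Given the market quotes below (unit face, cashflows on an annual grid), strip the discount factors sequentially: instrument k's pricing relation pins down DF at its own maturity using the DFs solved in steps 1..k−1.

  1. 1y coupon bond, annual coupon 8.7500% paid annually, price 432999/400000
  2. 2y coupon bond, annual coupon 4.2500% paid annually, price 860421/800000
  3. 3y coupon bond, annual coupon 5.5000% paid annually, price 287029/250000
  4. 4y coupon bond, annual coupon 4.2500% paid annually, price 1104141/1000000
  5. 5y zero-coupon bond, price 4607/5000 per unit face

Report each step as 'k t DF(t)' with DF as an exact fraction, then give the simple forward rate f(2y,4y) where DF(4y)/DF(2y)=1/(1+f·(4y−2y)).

1 1 4977/5000
2 2 9911/10000
3 3 9847/10000
4 4 469/500
5 5 4607/5000
f(2y,4y) = ((9911/10000)/(469/500) − 1)/(2) = 531/18760 ≈ 2.8305%

step 1 [1y] bond c/1=7/80: DF=(432999/400000 − 7/80·(0))/(1+7/80) = 4977/5000 ≈ 0.995400
step 2 [2y] bond c/1=17/400: DF=(860421/800000 − 17/400·(0.995400))/(1+17/400) = 9911/10000 ≈ 0.991100
step 3 [3y] bond c/1=11/200: DF=(287029/250000 − 11/200·(0.995400+0.991100))/(1+11/200) = 9847/10000 ≈ 0.984700
step 4 [4y] bond c/1=17/400: DF=(1104141/1000000 − 17/400·(0.995400+0.991100+0.984700))/(1+17/400) = 469/500 ≈ 0.938000
step 5 [5y] zero: DF = P = 4607/5000 ≈ 0.921400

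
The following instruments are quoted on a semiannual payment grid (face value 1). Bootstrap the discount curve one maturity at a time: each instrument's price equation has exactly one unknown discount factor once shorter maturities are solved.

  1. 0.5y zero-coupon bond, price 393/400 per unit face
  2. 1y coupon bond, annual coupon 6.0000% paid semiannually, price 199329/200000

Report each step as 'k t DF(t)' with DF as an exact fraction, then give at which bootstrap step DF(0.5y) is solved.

1 1/2 393/400
2 1 939/1000
DF(0.5y) is solved at step 1

step 1 [0.5y] zero: DF = P = 393/400 ≈ 0.982500
step 2 [1y] bond c/2=3/100: DF=(199329/200000 − 3/100·(0.982500))/(1+3/100) = 939/1000 ≈ 0.939000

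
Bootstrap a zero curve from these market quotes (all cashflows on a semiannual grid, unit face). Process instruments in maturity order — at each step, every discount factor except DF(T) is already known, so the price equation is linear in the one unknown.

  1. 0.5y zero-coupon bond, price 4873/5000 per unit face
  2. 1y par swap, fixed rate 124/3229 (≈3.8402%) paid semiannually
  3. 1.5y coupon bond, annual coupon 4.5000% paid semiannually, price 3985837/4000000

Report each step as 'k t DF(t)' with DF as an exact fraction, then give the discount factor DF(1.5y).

step 1 [0.5y] zero: DF = P = 4873/5000 ≈ 0.974600
step 2 [1y] swap r/2=62/3229: DF=(1 − 62/3229·(0.974600))/(1+62/3229) = 2407/2500 ≈ 0.962800
step 3 [1.5y] bond c/2=9/400: DF=(3985837/4000000 − 9/400·(0.974600+0.962800))/(1+9/400) = 9319/10000 ≈ 0.931900

1 1/2 4873/5000
2 1 2407/2500
3 3/2 9319/10000
DF(1.5y) = 9319/10000 ≈ 0.931900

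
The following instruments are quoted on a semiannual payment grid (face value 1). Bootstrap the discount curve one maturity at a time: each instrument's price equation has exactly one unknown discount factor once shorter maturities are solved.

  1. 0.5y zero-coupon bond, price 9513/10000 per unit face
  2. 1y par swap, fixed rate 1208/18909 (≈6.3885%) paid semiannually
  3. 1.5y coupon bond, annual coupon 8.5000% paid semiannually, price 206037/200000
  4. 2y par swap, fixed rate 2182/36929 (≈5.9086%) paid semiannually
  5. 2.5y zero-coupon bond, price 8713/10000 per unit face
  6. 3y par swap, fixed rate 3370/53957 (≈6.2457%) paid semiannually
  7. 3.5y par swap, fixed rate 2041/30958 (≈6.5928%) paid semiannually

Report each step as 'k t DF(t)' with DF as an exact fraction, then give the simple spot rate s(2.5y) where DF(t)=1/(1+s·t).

1 1/2 9513/10000
2 1 2349/2500
3 3/2 9111/10000
4 2 8909/10000
5 5/2 8713/10000
6 3 1663/2000
7 7/2 7959/10000
s(2.5y) = (1/(8713/10000) − 1)/(5/2) = 2574/43565 ≈ 5.9084%

step 1 [0.5y] zero: DF = P = 9513/10000 ≈ 0.951300
step 2 [1y] swap r/2=604/18909: DF=(1 − 604/18909·(0.951300))/(1+604/18909) = 2349/2500 ≈ 0.939600
step 3 [1.5y] bond c/2=17/400: DF=(206037/200000 − 17/400·(0.951300+0.939600))/(1+17/400) = 9111/10000 ≈ 0.911100
step 4 [2y] swap r/2=1091/36929: DF=(1 − 1091/36929·(0.951300+0.939600+0.911100))/(1+1091/36929) = 8909/10000 ≈ 0.890900
step 5 [2.5y] zero: DF = P = 8713/10000 ≈ 0.871300
step 6 [3y] swap r/2=1685/53957: DF=(1 − 1685/53957·(0.951300+0.939600+0.911100+0.890900+0.871300))/(1+1685/53957) = 1663/2000 ≈ 0.831500
step 7 [3.5y] swap r/2=2041/61916: DF=(1 − 2041/61916·(0.951300+0.939600+0.911100+0.890900+0.871300+0.831500))/(1+2041/61916) = 7959/10000 ≈ 0.795900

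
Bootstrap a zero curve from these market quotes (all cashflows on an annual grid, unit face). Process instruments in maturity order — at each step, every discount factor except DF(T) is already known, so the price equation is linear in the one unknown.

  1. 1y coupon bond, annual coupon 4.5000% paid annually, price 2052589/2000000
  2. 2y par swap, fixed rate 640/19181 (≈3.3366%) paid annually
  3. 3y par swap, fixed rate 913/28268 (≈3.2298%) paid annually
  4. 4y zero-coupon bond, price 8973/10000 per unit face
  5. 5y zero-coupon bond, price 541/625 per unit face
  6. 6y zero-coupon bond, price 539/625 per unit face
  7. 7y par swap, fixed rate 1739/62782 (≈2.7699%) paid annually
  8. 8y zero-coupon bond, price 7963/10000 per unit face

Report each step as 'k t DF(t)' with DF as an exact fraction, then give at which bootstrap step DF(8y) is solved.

1 1 9821/10000
2 2 117/125
3 3 9087/10000
4 4 8973/10000
5 5 541/625
6 6 539/625
7 7 8261/10000
8 8 7963/10000
DF(8y) is solved at step 8

step 1 [1y] bond c/1=9/200: DF=(2052589/2000000 − 9/200·(0))/(1+9/200) = 9821/10000 ≈ 0.982100
step 2 [2y] swap r/1=640/19181: DF=(1 − 640/19181·(0.982100))/(1+640/19181) = 117/125 ≈ 0.936000
step 3 [3y] swap r/1=913/28268: DF=(1 − 913/28268·(0.982100+0.936000))/(1+913/28268) = 9087/10000 ≈ 0.908700
step 4 [4y] zero: DF = P = 8973/10000 ≈ 0.897300
step 5 [5y] zero: DF = P = 541/625 ≈ 0.865600
step 6 [6y] zero: DF = P = 539/625 ≈ 0.862400
step 7 [7y] swap r/1=1739/62782: DF=(1 − 1739/62782·(0.982100+0.936000+0.908700+0.897300+0.865600+0.862400))/(1+1739/62782) = 8261/10000 ≈ 0.826100
step 8 [8y] zero: DF = P = 7963/10000 ≈ 0.796300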